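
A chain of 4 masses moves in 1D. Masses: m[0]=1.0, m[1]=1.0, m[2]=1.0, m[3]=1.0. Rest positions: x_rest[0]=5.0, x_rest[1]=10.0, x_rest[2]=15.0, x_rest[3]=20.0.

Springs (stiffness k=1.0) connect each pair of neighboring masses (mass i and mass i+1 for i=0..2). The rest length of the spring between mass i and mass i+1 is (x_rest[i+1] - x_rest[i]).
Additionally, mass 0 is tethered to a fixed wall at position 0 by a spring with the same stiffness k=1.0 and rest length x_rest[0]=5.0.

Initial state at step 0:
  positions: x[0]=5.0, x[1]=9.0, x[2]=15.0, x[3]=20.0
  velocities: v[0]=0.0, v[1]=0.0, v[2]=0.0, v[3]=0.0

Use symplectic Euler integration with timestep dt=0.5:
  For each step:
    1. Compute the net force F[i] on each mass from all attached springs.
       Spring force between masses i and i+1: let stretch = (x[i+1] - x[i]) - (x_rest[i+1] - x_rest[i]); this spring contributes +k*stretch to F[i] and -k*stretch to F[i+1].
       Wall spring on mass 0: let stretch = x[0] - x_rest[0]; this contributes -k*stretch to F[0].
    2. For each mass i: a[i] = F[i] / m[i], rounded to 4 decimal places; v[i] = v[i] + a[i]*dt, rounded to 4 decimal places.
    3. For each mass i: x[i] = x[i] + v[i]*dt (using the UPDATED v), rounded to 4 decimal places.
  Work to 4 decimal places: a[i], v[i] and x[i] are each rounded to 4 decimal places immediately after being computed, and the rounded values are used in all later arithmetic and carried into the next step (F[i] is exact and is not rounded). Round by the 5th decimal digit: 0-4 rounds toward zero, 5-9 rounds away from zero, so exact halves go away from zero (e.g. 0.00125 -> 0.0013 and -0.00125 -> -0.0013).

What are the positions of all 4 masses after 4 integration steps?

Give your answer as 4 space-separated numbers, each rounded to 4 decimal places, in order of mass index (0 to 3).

Answer: 4.9063 10.2930 14.8243 19.5312

Derivation:
Step 0: x=[5.0000 9.0000 15.0000 20.0000] v=[0.0000 0.0000 0.0000 0.0000]
Step 1: x=[4.7500 9.5000 14.7500 20.0000] v=[-0.5000 1.0000 -0.5000 0.0000]
Step 2: x=[4.5000 10.1250 14.5000 19.9375] v=[-0.5000 1.2500 -0.5000 -0.1250]
Step 3: x=[4.5313 10.4375 14.5157 19.7656] v=[0.0625 0.6250 0.0313 -0.3438]
Step 4: x=[4.9063 10.2930 14.8243 19.5312] v=[0.7500 -0.2890 0.6172 -0.4688]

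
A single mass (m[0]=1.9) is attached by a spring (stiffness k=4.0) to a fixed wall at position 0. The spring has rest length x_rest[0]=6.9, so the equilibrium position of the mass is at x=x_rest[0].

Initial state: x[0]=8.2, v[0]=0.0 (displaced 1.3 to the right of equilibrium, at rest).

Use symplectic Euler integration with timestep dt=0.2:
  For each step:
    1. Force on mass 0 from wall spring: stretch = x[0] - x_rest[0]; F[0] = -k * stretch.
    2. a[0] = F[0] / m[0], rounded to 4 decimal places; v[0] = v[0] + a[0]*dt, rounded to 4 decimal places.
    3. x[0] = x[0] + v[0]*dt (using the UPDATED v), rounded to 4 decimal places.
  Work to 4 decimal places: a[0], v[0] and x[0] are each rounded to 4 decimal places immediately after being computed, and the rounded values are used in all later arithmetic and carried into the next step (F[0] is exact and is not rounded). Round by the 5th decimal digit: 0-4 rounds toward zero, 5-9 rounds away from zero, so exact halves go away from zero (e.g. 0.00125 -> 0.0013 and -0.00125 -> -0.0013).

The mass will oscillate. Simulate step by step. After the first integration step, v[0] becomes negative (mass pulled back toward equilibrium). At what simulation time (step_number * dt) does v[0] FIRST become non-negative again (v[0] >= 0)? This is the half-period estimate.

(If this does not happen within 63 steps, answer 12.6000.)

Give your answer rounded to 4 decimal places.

Answer: 2.2000

Derivation:
Step 0: x=[8.2000] v=[0.0000]
Step 1: x=[8.0905] v=[-0.5474]
Step 2: x=[7.8808] v=[-1.0487]
Step 3: x=[7.5885] v=[-1.4617]
Step 4: x=[7.2382] v=[-1.7516]
Step 5: x=[6.8594] v=[-1.8940]
Step 6: x=[6.4840] v=[-1.8769]
Step 7: x=[6.1437] v=[-1.7017]
Step 8: x=[5.8670] v=[-1.3833]
Step 9: x=[5.6773] v=[-0.9484]
Step 10: x=[5.5906] v=[-0.4336]
Step 11: x=[5.6141] v=[0.1177]
First v>=0 after going negative at step 11, time=2.2000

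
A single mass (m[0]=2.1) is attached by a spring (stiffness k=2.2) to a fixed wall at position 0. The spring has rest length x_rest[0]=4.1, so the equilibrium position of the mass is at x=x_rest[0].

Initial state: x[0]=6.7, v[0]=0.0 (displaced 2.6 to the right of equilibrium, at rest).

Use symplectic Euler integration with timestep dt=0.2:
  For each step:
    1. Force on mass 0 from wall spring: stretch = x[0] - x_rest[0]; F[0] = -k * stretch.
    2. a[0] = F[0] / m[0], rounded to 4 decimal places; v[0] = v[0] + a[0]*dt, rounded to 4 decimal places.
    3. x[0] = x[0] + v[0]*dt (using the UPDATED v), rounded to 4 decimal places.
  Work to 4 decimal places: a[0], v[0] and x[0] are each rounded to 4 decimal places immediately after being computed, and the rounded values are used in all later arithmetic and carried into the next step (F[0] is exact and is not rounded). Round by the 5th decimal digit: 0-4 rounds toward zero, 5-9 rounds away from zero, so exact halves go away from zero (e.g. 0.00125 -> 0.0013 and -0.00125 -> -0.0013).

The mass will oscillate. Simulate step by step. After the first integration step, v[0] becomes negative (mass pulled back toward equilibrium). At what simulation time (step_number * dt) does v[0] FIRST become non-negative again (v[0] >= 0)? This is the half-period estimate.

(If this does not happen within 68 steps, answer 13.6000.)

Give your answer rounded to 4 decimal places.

Answer: 3.2000

Derivation:
Step 0: x=[6.7000] v=[0.0000]
Step 1: x=[6.5910] v=[-0.5448]
Step 2: x=[6.3777] v=[-1.0667]
Step 3: x=[6.0689] v=[-1.5439]
Step 4: x=[5.6776] v=[-1.9564]
Step 5: x=[5.2202] v=[-2.2869]
Step 6: x=[4.7159] v=[-2.5216]
Step 7: x=[4.1858] v=[-2.6506]
Step 8: x=[3.6521] v=[-2.6686]
Step 9: x=[3.1371] v=[-2.5748]
Step 10: x=[2.6625] v=[-2.3730]
Step 11: x=[2.2481] v=[-2.0718]
Step 12: x=[1.9113] v=[-1.6838]
Step 13: x=[1.6663] v=[-1.2252]
Step 14: x=[1.5232] v=[-0.7153]
Step 15: x=[1.4881] v=[-0.1754]
Step 16: x=[1.5625] v=[0.3719]
First v>=0 after going negative at step 16, time=3.2000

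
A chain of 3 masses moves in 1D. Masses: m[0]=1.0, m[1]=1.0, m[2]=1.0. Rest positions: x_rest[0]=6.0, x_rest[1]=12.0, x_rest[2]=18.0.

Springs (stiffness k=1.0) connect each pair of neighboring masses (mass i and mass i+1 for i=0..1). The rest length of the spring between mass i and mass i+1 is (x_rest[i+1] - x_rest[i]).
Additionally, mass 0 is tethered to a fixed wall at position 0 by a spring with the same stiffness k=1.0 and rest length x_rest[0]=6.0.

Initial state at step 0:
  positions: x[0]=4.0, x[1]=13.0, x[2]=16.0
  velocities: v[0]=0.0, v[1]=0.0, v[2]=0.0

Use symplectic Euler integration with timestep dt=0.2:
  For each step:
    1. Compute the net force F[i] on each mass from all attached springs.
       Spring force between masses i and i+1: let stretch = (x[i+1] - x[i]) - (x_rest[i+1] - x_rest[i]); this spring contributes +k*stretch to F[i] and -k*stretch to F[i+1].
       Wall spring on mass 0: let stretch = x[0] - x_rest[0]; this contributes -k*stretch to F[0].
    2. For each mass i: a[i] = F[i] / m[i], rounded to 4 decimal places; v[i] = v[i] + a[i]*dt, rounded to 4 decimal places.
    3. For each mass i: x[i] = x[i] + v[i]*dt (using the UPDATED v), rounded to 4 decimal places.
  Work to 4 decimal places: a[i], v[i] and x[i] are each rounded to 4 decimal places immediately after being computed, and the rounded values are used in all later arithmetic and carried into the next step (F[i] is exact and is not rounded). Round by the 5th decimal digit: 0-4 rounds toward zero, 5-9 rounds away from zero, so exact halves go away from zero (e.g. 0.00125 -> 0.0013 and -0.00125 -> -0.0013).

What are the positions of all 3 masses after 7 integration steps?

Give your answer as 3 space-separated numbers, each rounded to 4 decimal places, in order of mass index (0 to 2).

Answer: 7.0054 9.5230 17.8977

Derivation:
Step 0: x=[4.0000 13.0000 16.0000] v=[0.0000 0.0000 0.0000]
Step 1: x=[4.2000 12.7600 16.1200] v=[1.0000 -1.2000 0.6000]
Step 2: x=[4.5744 12.3120 16.3456] v=[1.8720 -2.2400 1.1280]
Step 3: x=[5.0753 11.7158 16.6499] v=[2.5046 -2.9808 1.5213]
Step 4: x=[5.6388 11.0514 16.9968] v=[2.8176 -3.3221 1.7345]
Step 5: x=[6.1933 10.4083 17.3459] v=[2.7724 -3.2155 1.7454]
Step 6: x=[6.6686 9.8741 17.6575] v=[2.3767 -2.6710 1.5579]
Step 7: x=[7.0054 9.5230 17.8977] v=[1.6841 -1.7554 1.2012]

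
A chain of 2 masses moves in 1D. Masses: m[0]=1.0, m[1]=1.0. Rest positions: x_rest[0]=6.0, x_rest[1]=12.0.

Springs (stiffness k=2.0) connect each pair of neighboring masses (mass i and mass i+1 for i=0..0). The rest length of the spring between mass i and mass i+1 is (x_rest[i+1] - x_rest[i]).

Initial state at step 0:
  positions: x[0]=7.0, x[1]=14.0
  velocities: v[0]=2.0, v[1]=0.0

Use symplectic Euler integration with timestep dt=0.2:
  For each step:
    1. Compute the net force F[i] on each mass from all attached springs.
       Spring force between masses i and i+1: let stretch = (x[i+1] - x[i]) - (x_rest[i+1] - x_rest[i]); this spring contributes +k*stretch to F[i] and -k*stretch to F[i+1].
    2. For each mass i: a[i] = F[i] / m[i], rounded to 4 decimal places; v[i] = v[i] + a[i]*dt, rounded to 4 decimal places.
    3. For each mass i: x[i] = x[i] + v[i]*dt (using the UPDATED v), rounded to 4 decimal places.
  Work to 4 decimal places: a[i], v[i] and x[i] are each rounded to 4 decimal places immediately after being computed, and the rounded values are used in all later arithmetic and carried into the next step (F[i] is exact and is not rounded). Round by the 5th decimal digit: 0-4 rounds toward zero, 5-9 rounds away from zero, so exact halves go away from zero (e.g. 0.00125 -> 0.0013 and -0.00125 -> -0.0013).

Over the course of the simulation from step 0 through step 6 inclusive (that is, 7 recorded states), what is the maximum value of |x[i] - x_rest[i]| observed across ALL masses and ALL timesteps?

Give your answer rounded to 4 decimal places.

Step 0: x=[7.0000 14.0000] v=[2.0000 0.0000]
Step 1: x=[7.4800 13.9200] v=[2.4000 -0.4000]
Step 2: x=[7.9952 13.8048] v=[2.5760 -0.5760]
Step 3: x=[8.4952 13.7048] v=[2.4998 -0.4998]
Step 4: x=[8.9319 13.6681] v=[2.1836 -0.1836]
Step 5: x=[9.2675 13.7325] v=[1.6781 0.3219]
Step 6: x=[9.4803 13.9197] v=[1.0641 0.9359]
Max displacement = 3.4803

Answer: 3.4803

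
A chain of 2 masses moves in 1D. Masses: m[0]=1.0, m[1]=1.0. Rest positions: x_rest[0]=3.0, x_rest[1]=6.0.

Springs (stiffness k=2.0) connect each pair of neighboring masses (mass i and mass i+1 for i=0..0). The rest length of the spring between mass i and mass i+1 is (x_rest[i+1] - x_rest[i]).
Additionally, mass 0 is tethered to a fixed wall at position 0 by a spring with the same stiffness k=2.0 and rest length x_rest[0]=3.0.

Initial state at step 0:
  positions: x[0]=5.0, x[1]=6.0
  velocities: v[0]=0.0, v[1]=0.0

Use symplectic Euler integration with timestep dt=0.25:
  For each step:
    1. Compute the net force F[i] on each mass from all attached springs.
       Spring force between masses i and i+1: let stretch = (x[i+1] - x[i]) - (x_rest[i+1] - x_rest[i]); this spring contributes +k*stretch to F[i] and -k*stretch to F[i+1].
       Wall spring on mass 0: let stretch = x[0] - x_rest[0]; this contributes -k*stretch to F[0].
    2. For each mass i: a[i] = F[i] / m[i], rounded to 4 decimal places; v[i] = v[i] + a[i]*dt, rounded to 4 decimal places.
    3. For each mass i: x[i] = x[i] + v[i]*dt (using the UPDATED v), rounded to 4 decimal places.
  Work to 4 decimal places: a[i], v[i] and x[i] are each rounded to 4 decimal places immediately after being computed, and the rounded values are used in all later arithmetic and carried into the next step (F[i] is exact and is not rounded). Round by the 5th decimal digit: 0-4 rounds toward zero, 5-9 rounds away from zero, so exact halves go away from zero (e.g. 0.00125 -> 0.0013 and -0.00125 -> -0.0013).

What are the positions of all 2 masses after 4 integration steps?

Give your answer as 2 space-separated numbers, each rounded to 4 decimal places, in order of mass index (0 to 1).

Step 0: x=[5.0000 6.0000] v=[0.0000 0.0000]
Step 1: x=[4.5000 6.2500] v=[-2.0000 1.0000]
Step 2: x=[3.6563 6.6563] v=[-3.3750 1.6250]
Step 3: x=[2.7305 7.0626] v=[-3.7032 1.6250]
Step 4: x=[2.0049 7.3024] v=[-2.9024 0.9590]

Answer: 2.0049 7.3024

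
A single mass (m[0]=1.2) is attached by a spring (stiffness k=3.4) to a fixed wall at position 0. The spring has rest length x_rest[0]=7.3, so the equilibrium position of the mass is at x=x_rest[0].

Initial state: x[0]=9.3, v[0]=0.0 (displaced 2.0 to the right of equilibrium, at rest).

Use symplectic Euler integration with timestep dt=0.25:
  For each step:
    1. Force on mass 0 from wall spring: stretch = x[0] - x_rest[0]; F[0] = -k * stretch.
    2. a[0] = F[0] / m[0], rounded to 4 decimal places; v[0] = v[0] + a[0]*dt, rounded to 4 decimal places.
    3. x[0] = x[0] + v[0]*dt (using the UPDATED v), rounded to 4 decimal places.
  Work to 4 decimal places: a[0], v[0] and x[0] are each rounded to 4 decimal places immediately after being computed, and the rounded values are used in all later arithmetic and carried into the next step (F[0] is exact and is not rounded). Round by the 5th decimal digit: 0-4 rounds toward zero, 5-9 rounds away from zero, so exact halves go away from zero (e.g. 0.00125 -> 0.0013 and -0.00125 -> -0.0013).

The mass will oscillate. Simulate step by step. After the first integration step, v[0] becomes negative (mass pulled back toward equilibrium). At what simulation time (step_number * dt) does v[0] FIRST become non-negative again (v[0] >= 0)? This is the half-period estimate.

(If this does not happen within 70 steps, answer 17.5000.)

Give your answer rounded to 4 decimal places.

Answer: 2.0000

Derivation:
Step 0: x=[9.3000] v=[0.0000]
Step 1: x=[8.9458] v=[-1.4167]
Step 2: x=[8.3002] v=[-2.5825]
Step 3: x=[7.4775] v=[-3.2910]
Step 4: x=[6.6233] v=[-3.4167]
Step 5: x=[5.8890] v=[-2.9374]
Step 6: x=[5.4045] v=[-1.9380]
Step 7: x=[5.2557] v=[-0.5954]
Step 8: x=[5.4689] v=[0.8527]
First v>=0 after going negative at step 8, time=2.0000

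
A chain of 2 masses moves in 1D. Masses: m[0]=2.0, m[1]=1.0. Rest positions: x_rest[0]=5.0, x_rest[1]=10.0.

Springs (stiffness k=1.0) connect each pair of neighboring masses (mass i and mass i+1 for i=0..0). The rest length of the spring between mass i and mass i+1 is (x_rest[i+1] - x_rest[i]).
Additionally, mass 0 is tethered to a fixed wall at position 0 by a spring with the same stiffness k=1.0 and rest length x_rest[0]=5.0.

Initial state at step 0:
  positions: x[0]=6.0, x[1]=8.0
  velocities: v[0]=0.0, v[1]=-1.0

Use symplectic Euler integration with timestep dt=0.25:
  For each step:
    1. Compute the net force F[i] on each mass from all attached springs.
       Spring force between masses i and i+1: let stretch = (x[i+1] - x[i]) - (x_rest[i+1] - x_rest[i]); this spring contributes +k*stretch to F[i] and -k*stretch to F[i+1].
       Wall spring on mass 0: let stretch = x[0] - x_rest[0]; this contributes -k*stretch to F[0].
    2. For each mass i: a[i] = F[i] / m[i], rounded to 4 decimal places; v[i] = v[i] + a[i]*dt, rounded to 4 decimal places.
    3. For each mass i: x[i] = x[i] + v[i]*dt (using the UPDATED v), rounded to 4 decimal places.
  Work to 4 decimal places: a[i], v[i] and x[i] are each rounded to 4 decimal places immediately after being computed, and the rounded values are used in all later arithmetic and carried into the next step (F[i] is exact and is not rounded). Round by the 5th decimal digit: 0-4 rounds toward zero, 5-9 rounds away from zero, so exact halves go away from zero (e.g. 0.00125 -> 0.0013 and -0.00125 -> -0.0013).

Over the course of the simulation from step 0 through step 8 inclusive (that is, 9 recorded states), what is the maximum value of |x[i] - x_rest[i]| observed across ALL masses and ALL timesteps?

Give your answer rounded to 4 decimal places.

Answer: 2.0625

Derivation:
Step 0: x=[6.0000 8.0000] v=[0.0000 -1.0000]
Step 1: x=[5.8750 7.9375] v=[-0.5000 -0.2500]
Step 2: x=[5.6309 8.0586] v=[-0.9766 0.4844]
Step 3: x=[5.2867 8.3405] v=[-1.3770 1.1275]
Step 4: x=[4.8727 8.7440] v=[-1.6561 1.6141]
Step 5: x=[4.4274 9.2181] v=[-1.7813 1.8963]
Step 6: x=[3.9934 9.7053] v=[-1.7359 1.9486]
Step 7: x=[3.6131 10.1480] v=[-1.5211 1.7706]
Step 8: x=[3.3241 10.4947] v=[-1.1559 1.3869]
Max displacement = 2.0625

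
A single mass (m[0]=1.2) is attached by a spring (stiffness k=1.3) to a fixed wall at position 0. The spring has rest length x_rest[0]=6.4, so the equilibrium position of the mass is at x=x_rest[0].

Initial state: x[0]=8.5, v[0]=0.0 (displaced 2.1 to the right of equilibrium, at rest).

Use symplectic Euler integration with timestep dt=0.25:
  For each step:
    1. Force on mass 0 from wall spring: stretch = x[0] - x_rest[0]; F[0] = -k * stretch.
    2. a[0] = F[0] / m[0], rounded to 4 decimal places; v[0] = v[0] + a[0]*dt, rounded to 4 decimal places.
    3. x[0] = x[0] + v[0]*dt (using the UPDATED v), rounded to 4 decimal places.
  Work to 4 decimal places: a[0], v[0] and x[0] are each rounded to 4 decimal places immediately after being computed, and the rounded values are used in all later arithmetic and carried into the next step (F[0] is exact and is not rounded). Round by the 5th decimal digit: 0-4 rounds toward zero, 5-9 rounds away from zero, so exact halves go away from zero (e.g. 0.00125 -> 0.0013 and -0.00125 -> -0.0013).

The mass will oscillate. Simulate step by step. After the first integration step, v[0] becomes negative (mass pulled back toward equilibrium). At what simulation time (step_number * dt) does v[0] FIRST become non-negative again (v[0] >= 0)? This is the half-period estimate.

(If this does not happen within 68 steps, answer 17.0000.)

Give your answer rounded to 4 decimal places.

Step 0: x=[8.5000] v=[0.0000]
Step 1: x=[8.3578] v=[-0.5688]
Step 2: x=[8.0830] v=[-1.0991]
Step 3: x=[7.6943] v=[-1.5549]
Step 4: x=[7.2179] v=[-1.9055]
Step 5: x=[6.6862] v=[-2.1270]
Step 6: x=[6.1351] v=[-2.2045]
Step 7: x=[5.6019] v=[-2.1328]
Step 8: x=[5.1227] v=[-1.9167]
Step 9: x=[4.7300] v=[-1.5708]
Step 10: x=[4.4504] v=[-1.1185]
Step 11: x=[4.3028] v=[-0.5905]
Step 12: x=[4.2972] v=[-0.0225]
Step 13: x=[4.4340] v=[0.5470]
First v>=0 after going negative at step 13, time=3.2500

Answer: 3.2500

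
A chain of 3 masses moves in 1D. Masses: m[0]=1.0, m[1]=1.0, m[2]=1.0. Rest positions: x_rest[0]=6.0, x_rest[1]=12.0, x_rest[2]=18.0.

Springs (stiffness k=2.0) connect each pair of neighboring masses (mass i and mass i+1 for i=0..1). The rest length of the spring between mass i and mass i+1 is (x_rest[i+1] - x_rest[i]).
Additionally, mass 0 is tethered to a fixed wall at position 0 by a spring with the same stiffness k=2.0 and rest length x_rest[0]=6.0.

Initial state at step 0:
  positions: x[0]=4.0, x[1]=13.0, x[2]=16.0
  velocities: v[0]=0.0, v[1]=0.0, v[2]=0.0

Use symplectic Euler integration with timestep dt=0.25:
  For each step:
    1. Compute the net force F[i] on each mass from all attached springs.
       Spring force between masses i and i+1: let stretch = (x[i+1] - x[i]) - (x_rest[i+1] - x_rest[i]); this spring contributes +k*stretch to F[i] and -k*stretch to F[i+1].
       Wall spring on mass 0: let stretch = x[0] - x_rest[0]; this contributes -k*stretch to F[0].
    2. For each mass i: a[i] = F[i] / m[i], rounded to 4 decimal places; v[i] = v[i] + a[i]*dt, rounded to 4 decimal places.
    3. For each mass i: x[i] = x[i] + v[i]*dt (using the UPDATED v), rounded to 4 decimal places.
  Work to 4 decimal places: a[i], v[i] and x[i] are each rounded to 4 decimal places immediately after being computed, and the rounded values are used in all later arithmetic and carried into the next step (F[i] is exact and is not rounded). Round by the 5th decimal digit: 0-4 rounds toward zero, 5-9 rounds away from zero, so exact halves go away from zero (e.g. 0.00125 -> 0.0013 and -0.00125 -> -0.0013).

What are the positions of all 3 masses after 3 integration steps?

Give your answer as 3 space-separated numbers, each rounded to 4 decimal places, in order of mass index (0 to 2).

Step 0: x=[4.0000 13.0000 16.0000] v=[0.0000 0.0000 0.0000]
Step 1: x=[4.6250 12.2500 16.3750] v=[2.5000 -3.0000 1.5000]
Step 2: x=[5.6250 11.0625 16.9844] v=[4.0000 -4.7500 2.4375]
Step 3: x=[6.6016 9.9356 17.6036] v=[3.9063 -4.5078 2.4766]

Answer: 6.6016 9.9356 17.6036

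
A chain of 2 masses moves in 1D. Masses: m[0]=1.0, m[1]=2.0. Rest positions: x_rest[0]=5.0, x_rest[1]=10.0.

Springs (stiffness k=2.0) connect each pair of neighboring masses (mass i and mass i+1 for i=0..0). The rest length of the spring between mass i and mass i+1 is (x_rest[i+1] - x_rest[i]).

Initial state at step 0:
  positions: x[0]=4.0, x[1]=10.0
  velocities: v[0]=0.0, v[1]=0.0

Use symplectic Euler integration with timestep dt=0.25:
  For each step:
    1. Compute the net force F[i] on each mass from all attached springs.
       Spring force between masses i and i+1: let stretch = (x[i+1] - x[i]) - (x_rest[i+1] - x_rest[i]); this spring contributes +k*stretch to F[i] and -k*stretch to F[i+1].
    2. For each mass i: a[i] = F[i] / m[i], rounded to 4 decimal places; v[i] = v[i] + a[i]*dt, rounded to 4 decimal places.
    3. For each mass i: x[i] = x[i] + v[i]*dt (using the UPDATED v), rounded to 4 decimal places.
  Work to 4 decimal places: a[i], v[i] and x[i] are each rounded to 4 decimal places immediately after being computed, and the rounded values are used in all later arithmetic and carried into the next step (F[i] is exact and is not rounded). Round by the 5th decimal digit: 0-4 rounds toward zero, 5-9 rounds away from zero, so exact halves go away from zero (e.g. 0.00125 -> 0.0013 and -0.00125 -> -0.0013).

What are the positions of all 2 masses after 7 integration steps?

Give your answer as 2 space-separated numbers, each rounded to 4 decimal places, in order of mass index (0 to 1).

Step 0: x=[4.0000 10.0000] v=[0.0000 0.0000]
Step 1: x=[4.1250 9.9375] v=[0.5000 -0.2500]
Step 2: x=[4.3516 9.8242] v=[0.9063 -0.4531]
Step 3: x=[4.6373 9.6814] v=[1.1426 -0.5713]
Step 4: x=[4.9285 9.5358] v=[1.1647 -0.5823]
Step 5: x=[5.1706 9.4148] v=[0.9684 -0.4841]
Step 6: x=[5.3182 9.3410] v=[0.5905 -0.2952]
Step 7: x=[5.3437 9.3283] v=[0.1019 -0.0509]

Answer: 5.3437 9.3283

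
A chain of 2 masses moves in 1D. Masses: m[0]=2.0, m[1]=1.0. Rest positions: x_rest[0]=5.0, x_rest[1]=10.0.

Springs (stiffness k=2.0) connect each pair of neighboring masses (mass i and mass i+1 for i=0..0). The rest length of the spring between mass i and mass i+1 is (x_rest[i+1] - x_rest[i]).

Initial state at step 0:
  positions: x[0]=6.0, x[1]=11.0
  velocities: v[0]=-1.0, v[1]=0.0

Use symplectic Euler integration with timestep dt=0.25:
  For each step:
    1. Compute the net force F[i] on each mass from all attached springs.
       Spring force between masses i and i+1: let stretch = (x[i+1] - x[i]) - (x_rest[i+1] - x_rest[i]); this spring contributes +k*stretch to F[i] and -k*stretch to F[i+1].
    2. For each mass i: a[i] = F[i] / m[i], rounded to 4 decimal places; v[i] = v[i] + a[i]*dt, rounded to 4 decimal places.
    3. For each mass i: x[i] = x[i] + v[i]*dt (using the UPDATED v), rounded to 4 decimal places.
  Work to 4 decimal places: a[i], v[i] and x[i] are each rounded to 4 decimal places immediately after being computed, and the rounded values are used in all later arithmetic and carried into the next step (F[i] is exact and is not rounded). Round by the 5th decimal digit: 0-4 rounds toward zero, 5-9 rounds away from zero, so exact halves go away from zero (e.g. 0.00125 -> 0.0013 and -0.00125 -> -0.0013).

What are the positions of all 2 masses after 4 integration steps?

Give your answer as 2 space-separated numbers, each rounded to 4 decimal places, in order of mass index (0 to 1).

Step 0: x=[6.0000 11.0000] v=[-1.0000 0.0000]
Step 1: x=[5.7500 11.0000] v=[-1.0000 0.0000]
Step 2: x=[5.5156 10.9688] v=[-0.9375 -0.1250]
Step 3: x=[5.3096 10.8809] v=[-0.8242 -0.3516]
Step 4: x=[5.1393 10.7216] v=[-0.6814 -0.6373]

Answer: 5.1393 10.7216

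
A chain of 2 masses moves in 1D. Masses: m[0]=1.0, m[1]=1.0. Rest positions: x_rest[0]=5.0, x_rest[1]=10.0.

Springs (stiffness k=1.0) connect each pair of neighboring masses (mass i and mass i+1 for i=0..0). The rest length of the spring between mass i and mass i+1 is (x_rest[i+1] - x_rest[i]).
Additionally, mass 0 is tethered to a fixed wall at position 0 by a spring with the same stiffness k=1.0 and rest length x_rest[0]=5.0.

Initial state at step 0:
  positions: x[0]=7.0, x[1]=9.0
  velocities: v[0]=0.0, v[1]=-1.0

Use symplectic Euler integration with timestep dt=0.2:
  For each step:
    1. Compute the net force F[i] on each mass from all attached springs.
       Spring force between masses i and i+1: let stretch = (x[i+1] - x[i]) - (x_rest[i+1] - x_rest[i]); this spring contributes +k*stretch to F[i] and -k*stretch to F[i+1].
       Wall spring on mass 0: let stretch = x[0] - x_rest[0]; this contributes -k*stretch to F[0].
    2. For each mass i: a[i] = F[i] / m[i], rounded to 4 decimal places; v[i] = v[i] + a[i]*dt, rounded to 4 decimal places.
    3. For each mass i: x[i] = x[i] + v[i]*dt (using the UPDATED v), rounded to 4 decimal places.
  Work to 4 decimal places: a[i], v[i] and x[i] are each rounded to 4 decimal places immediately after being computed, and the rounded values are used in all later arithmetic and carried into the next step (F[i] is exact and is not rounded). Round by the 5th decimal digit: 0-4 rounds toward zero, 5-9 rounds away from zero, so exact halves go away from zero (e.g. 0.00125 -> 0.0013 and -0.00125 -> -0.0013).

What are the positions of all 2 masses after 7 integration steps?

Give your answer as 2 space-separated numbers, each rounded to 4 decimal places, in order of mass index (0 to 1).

Answer: 3.2611 9.9818

Derivation:
Step 0: x=[7.0000 9.0000] v=[0.0000 -1.0000]
Step 1: x=[6.8000 8.9200] v=[-1.0000 -0.4000]
Step 2: x=[6.4128 8.9552] v=[-1.9360 0.1760]
Step 3: x=[5.8708 9.0887] v=[-2.7101 0.6675]
Step 4: x=[5.2227 9.2935] v=[-3.2407 1.0239]
Step 5: x=[4.5285 9.5354] v=[-3.4711 1.2097]
Step 6: x=[3.8534 9.7771] v=[-3.3754 1.2083]
Step 7: x=[3.2611 9.9818] v=[-2.9613 1.0236]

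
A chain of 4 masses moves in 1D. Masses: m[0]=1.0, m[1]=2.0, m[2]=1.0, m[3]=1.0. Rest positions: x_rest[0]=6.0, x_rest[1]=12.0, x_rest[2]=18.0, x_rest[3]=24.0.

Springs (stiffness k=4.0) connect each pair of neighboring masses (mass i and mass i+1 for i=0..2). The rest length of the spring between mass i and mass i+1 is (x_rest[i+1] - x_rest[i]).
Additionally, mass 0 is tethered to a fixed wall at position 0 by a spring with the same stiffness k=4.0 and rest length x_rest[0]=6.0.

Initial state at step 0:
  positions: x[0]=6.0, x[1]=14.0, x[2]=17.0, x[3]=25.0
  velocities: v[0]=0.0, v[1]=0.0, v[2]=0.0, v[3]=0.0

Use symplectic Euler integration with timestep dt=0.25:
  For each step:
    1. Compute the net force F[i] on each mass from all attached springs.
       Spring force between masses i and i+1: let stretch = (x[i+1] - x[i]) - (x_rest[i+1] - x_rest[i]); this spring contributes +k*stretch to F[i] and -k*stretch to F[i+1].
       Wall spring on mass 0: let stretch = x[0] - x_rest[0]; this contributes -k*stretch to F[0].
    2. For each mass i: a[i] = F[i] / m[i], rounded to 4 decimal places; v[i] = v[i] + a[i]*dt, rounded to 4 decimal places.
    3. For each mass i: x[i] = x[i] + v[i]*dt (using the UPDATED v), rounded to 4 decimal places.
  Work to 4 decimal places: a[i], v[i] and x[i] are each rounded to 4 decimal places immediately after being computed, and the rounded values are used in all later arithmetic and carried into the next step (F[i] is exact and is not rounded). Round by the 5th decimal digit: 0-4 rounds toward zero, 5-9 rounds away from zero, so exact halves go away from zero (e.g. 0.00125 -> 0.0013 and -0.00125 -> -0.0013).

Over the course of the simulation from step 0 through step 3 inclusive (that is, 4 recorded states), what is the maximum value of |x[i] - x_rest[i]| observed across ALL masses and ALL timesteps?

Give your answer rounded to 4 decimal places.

Answer: 2.6250

Derivation:
Step 0: x=[6.0000 14.0000 17.0000 25.0000] v=[0.0000 0.0000 0.0000 0.0000]
Step 1: x=[6.5000 13.3750 18.2500 24.5000] v=[2.0000 -2.5000 5.0000 -2.0000]
Step 2: x=[7.0938 12.5000 19.8438 23.9375] v=[2.3750 -3.5000 6.3750 -2.2500]
Step 3: x=[7.2657 11.8672 20.6250 23.8516] v=[0.6874 -2.5312 3.1249 -0.3437]
Max displacement = 2.6250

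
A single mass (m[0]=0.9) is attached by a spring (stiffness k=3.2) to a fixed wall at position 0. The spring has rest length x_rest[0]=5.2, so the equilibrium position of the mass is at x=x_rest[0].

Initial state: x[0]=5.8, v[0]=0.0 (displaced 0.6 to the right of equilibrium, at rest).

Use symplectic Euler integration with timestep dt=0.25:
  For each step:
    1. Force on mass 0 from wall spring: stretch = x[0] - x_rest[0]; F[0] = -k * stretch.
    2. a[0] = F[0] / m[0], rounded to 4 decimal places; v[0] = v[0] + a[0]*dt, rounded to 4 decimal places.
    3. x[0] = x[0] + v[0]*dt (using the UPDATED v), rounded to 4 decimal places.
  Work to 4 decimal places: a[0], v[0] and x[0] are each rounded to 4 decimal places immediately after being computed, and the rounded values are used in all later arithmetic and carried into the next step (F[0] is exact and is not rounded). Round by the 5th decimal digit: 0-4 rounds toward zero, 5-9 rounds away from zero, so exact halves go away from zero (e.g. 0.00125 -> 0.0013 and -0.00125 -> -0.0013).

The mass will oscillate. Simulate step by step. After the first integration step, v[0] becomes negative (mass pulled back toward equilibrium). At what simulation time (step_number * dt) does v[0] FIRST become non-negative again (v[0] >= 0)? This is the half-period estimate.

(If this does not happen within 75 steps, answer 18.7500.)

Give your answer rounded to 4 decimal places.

Answer: 1.7500

Derivation:
Step 0: x=[5.8000] v=[0.0000]
Step 1: x=[5.6667] v=[-0.5333]
Step 2: x=[5.4297] v=[-0.9482]
Step 3: x=[5.1416] v=[-1.1524]
Step 4: x=[4.8665] v=[-1.1005]
Step 5: x=[4.6655] v=[-0.8041]
Step 6: x=[4.5833] v=[-0.3290]
Step 7: x=[4.6381] v=[0.2192]
First v>=0 after going negative at step 7, time=1.7500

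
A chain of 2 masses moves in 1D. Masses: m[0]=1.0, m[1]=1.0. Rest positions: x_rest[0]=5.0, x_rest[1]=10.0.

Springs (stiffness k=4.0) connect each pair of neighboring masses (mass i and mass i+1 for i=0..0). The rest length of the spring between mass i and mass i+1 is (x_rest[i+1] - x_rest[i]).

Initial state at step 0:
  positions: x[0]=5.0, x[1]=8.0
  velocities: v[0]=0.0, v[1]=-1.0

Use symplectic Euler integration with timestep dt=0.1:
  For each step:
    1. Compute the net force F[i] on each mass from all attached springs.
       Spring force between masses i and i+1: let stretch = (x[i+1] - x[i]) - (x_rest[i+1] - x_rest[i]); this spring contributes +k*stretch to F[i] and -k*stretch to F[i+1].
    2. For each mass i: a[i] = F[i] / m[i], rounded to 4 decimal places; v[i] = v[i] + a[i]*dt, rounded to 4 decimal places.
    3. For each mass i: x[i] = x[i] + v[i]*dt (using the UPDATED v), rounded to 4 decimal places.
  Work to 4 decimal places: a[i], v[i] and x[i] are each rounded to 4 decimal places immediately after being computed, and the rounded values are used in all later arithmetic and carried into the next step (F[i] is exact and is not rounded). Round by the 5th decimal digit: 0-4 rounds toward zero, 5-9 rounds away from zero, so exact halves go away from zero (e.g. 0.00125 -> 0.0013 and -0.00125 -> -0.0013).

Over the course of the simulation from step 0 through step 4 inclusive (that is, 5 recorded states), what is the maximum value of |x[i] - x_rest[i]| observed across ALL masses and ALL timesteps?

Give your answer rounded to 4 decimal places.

Answer: 2.0200

Derivation:
Step 0: x=[5.0000 8.0000] v=[0.0000 -1.0000]
Step 1: x=[4.9200 7.9800] v=[-0.8000 -0.2000]
Step 2: x=[4.7624 8.0376] v=[-1.5760 0.5760]
Step 3: x=[4.5358 8.1642] v=[-2.2659 1.2659]
Step 4: x=[4.2544 8.3457] v=[-2.8145 1.8145]
Max displacement = 2.0200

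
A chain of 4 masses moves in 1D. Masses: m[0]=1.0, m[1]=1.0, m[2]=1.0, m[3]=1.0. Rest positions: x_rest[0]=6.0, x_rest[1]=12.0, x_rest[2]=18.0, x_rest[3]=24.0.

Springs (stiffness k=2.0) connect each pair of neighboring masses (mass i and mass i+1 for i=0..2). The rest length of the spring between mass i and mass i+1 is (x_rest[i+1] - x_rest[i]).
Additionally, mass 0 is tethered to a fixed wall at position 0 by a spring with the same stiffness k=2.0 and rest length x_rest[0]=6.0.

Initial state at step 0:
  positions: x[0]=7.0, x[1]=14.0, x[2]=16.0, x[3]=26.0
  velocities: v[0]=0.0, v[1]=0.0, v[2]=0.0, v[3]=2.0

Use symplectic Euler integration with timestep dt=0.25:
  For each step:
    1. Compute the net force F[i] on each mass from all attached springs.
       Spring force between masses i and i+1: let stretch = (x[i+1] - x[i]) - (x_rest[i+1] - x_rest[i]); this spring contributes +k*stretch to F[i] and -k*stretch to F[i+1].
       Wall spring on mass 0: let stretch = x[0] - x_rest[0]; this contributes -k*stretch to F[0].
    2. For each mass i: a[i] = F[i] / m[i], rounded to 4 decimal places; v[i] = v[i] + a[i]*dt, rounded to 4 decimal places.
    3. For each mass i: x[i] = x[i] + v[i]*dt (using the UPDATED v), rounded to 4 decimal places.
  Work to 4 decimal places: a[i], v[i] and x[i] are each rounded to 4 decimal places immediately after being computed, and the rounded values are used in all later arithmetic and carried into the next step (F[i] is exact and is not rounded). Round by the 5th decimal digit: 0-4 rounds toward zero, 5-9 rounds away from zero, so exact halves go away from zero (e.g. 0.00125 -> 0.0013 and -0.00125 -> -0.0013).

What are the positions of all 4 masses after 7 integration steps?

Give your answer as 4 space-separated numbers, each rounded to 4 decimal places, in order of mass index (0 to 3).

Answer: 4.6894 13.4608 20.0630 25.9271

Derivation:
Step 0: x=[7.0000 14.0000 16.0000 26.0000] v=[0.0000 0.0000 0.0000 2.0000]
Step 1: x=[7.0000 13.3750 17.0000 26.0000] v=[0.0000 -2.5000 4.0000 0.0000]
Step 2: x=[6.9219 12.4063 18.6719 25.6250] v=[-0.3125 -3.8750 6.6875 -1.5000]
Step 3: x=[6.6641 11.5352 20.4297 25.1309] v=[-1.0313 -3.4844 7.0313 -1.9766]
Step 4: x=[6.1822 11.1670 21.6634 24.7991] v=[-1.9278 -1.4727 4.9347 -1.3272]
Step 5: x=[5.5506 11.4878 21.9770 24.8254] v=[-2.5265 1.2831 1.2544 0.1050]
Step 6: x=[4.9673 12.3776 21.3355 25.2456] v=[-2.3332 3.5591 -2.5660 1.6808]
Step 7: x=[4.6894 13.4608 20.0630 25.9271] v=[-1.1117 4.3329 -5.0899 2.7258]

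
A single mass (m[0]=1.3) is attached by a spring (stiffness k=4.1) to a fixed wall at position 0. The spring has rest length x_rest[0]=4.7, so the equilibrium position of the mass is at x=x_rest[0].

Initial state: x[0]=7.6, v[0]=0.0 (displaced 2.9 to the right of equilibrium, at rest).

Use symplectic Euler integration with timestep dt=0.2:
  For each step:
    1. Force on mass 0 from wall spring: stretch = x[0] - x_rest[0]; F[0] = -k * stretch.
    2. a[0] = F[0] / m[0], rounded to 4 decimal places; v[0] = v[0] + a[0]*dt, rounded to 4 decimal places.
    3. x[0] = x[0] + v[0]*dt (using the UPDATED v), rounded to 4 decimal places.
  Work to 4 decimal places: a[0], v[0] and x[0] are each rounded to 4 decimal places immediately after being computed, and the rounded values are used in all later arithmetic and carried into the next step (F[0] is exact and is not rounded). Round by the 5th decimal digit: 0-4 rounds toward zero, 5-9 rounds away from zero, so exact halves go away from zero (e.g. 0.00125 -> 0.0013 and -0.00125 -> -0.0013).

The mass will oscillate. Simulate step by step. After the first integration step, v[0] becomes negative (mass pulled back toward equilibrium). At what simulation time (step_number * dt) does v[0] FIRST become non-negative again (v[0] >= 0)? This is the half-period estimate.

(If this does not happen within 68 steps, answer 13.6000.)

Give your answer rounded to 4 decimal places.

Step 0: x=[7.6000] v=[0.0000]
Step 1: x=[7.2342] v=[-1.8292]
Step 2: x=[6.5487] v=[-3.4277]
Step 3: x=[5.6299] v=[-4.5938]
Step 4: x=[4.5938] v=[-5.1804]
Step 5: x=[3.5711] v=[-5.1134]
Step 6: x=[2.6908] v=[-4.4013]
Step 7: x=[2.0640] v=[-3.1340]
Step 8: x=[1.7697] v=[-1.4713]
Step 9: x=[1.8451] v=[0.3770]
First v>=0 after going negative at step 9, time=1.8000

Answer: 1.8000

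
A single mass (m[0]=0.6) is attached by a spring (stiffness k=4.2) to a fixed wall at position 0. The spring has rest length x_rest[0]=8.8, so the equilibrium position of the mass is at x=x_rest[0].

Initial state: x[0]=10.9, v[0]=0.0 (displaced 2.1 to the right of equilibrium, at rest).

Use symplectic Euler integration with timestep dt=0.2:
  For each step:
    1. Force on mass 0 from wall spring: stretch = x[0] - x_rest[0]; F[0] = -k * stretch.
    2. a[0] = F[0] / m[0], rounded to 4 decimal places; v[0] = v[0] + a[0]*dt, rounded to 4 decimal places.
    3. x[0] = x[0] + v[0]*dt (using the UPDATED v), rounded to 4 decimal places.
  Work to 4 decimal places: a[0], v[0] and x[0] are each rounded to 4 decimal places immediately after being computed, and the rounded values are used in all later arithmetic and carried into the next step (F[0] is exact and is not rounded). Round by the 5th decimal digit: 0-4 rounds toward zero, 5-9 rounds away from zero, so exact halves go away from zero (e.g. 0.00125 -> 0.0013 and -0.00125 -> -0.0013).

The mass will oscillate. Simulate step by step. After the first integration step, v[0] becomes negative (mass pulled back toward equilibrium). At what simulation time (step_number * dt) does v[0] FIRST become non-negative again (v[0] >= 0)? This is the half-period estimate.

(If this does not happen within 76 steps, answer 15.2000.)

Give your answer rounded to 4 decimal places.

Step 0: x=[10.9000] v=[0.0000]
Step 1: x=[10.3120] v=[-2.9400]
Step 2: x=[9.3006] v=[-5.0568]
Step 3: x=[8.1491] v=[-5.7576]
Step 4: x=[7.1798] v=[-4.8463]
Step 5: x=[6.6642] v=[-2.5780]
Step 6: x=[6.7466] v=[0.4121]
First v>=0 after going negative at step 6, time=1.2000

Answer: 1.2000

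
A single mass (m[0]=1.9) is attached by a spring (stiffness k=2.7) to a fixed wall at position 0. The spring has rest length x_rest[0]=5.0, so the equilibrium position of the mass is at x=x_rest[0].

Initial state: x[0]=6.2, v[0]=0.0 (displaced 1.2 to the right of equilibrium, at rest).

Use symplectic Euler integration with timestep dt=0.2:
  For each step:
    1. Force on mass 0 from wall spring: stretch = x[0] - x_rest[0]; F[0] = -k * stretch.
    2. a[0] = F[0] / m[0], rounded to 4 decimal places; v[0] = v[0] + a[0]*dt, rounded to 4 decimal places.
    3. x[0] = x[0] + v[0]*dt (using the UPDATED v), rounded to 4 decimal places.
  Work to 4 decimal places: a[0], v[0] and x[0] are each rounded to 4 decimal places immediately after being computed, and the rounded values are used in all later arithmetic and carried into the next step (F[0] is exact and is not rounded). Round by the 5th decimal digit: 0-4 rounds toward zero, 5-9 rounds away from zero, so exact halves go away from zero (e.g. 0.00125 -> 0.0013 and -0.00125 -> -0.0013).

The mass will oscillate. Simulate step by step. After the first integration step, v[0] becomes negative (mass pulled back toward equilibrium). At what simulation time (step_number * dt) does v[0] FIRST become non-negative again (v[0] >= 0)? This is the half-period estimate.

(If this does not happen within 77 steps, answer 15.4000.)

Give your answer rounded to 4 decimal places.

Answer: 2.8000

Derivation:
Step 0: x=[6.2000] v=[0.0000]
Step 1: x=[6.1318] v=[-0.3411]
Step 2: x=[5.9992] v=[-0.6628]
Step 3: x=[5.8098] v=[-0.9468]
Step 4: x=[5.5744] v=[-1.1770]
Step 5: x=[5.3063] v=[-1.3403]
Step 6: x=[5.0208] v=[-1.4274]
Step 7: x=[4.7341] v=[-1.4333]
Step 8: x=[4.4626] v=[-1.3577]
Step 9: x=[4.2216] v=[-1.2050]
Step 10: x=[4.0248] v=[-0.9838]
Step 11: x=[3.8835] v=[-0.7066]
Step 12: x=[3.8056] v=[-0.3893]
Step 13: x=[3.7956] v=[-0.0498]
Step 14: x=[3.8541] v=[0.2925]
First v>=0 after going negative at step 14, time=2.8000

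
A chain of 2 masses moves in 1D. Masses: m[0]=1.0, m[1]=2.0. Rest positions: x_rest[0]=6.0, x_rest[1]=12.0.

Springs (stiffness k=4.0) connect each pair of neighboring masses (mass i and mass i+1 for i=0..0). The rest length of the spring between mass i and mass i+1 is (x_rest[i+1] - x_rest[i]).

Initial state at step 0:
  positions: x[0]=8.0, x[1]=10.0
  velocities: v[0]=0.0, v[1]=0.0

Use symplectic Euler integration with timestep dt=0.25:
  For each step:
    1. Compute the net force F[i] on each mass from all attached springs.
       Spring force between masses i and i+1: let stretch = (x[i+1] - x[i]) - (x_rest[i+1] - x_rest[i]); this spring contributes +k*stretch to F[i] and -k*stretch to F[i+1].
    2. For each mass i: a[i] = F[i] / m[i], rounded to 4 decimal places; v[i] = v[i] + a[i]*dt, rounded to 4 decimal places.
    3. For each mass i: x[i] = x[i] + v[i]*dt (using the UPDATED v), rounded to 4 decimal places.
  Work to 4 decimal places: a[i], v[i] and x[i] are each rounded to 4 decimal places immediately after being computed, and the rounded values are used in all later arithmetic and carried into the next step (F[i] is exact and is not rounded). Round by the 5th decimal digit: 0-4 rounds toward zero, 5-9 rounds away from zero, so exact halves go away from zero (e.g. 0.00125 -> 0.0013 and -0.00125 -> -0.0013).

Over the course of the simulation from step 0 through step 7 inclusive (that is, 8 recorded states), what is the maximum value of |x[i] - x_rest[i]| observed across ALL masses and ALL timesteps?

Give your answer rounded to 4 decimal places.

Step 0: x=[8.0000 10.0000] v=[0.0000 0.0000]
Step 1: x=[7.0000 10.5000] v=[-4.0000 2.0000]
Step 2: x=[5.3750 11.3125] v=[-6.5000 3.2500]
Step 3: x=[3.7344 12.1328] v=[-6.5625 3.2813]
Step 4: x=[2.6934 12.6533] v=[-4.1641 2.0821]
Step 5: x=[2.6424 12.6789] v=[-0.2042 0.1022]
Step 6: x=[3.6005 12.1999] v=[3.8323 -1.9161]
Step 7: x=[5.2084 11.3960] v=[6.4317 -3.2158]
Max displacement = 3.3576

Answer: 3.3576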